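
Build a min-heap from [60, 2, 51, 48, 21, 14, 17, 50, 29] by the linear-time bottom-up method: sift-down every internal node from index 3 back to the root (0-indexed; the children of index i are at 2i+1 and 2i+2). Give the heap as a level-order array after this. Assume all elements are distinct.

[2, 21, 14, 29, 60, 51, 17, 50, 48]

sift down from index 3:
  48 vs smaller child 29 at index 8, swap → [60, 2, 51, 29, 21, 14, 17, 50, 48]
sift down from index 2:
  51 vs smaller child 14 at index 5, swap → [60, 2, 14, 29, 21, 51, 17, 50, 48]
sift down from index 1: already satisfies heap property
sift down from index 0:
  60 vs smaller child 2 at index 1, swap → [2, 60, 14, 29, 21, 51, 17, 50, 48]
  60 vs smaller child 21 at index 4, swap → [2, 21, 14, 29, 60, 51, 17, 50, 48]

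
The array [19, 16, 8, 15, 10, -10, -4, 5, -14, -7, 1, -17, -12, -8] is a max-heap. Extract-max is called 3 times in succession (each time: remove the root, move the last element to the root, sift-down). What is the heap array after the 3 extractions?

[10, 5, 8, -8, 1, -10, -4, -17, -14, -7, -12]

extract-max #1 returns 19:
  remove root 19; move last element -8 to root → [-8, 16, 8, 15, 10, -10, -4, 5, -14, -7, 1, -17, -12]
  -8 vs larger child 16 at index 1, swap → [16, -8, 8, 15, 10, -10, -4, 5, -14, -7, 1, -17, -12]
  -8 vs larger child 15 at index 3, swap → [16, 15, 8, -8, 10, -10, -4, 5, -14, -7, 1, -17, -12]
  -8 vs larger child 5 at index 7, swap → [16, 15, 8, 5, 10, -10, -4, -8, -14, -7, 1, -17, -12]
extract-max #2 returns 16:
  remove root 16; move last element -12 to root → [-12, 15, 8, 5, 10, -10, -4, -8, -14, -7, 1, -17]
  -12 vs larger child 15 at index 1, swap → [15, -12, 8, 5, 10, -10, -4, -8, -14, -7, 1, -17]
  -12 vs larger child 10 at index 4, swap → [15, 10, 8, 5, -12, -10, -4, -8, -14, -7, 1, -17]
  -12 vs larger child 1 at index 10, swap → [15, 10, 8, 5, 1, -10, -4, -8, -14, -7, -12, -17]
extract-max #3 returns 15:
  remove root 15; move last element -17 to root → [-17, 10, 8, 5, 1, -10, -4, -8, -14, -7, -12]
  -17 vs larger child 10 at index 1, swap → [10, -17, 8, 5, 1, -10, -4, -8, -14, -7, -12]
  -17 vs larger child 5 at index 3, swap → [10, 5, 8, -17, 1, -10, -4, -8, -14, -7, -12]
  -17 vs larger child -8 at index 7, swap → [10, 5, 8, -8, 1, -10, -4, -17, -14, -7, -12]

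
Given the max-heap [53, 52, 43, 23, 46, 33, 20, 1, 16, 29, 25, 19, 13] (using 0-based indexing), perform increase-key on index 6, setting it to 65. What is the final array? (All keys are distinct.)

[65, 52, 53, 23, 46, 33, 43, 1, 16, 29, 25, 19, 13]

set index 6 from 20 to 65 → [53, 52, 43, 23, 46, 33, 65, 1, 16, 29, 25, 19, 13]
65 > parent 43 at index 2, swap → [53, 52, 65, 23, 46, 33, 43, 1, 16, 29, 25, 19, 13]
65 > parent 53 at index 0, swap → [65, 52, 53, 23, 46, 33, 43, 1, 16, 29, 25, 19, 13]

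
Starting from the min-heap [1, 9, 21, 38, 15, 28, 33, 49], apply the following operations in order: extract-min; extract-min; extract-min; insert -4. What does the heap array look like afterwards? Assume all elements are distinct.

[-4, 33, 21, 38, 49, 28]

extract-min → returns 1:
  remove root 1; move last element 49 to root → [49, 9, 21, 38, 15, 28, 33]
  49 vs smaller child 9 at index 1, swap → [9, 49, 21, 38, 15, 28, 33]
  49 vs smaller child 15 at index 4, swap → [9, 15, 21, 38, 49, 28, 33]
extract-min → returns 9:
  remove root 9; move last element 33 to root → [33, 15, 21, 38, 49, 28]
  33 vs smaller child 15 at index 1, swap → [15, 33, 21, 38, 49, 28]
extract-min → returns 15:
  remove root 15; move last element 28 to root → [28, 33, 21, 38, 49]
  28 vs smaller child 21 at index 2, swap → [21, 33, 28, 38, 49]
insert -4:
  append -4 at index 5 → [21, 33, 28, 38, 49, -4]
  -4 < parent 28 at index 2, swap → [21, 33, -4, 38, 49, 28]
  -4 < parent 21 at index 0, swap → [-4, 33, 21, 38, 49, 28]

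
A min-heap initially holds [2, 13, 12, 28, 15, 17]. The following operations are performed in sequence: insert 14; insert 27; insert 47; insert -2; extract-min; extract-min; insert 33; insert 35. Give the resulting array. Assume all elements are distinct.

insert 14:
  append 14 at index 6 → [2, 13, 12, 28, 15, 17, 14] (no swap needed)
insert 27:
  append 27 at index 7 → [2, 13, 12, 28, 15, 17, 14, 27]
  27 < parent 28 at index 3, swap → [2, 13, 12, 27, 15, 17, 14, 28]
insert 47:
  append 47 at index 8 → [2, 13, 12, 27, 15, 17, 14, 28, 47] (no swap needed)
insert -2:
  append -2 at index 9 → [2, 13, 12, 27, 15, 17, 14, 28, 47, -2]
  -2 < parent 15 at index 4, swap → [2, 13, 12, 27, -2, 17, 14, 28, 47, 15]
  -2 < parent 13 at index 1, swap → [2, -2, 12, 27, 13, 17, 14, 28, 47, 15]
  -2 < parent 2 at index 0, swap → [-2, 2, 12, 27, 13, 17, 14, 28, 47, 15]
extract-min → returns -2:
  remove root -2; move last element 15 to root → [15, 2, 12, 27, 13, 17, 14, 28, 47]
  15 vs smaller child 2 at index 1, swap → [2, 15, 12, 27, 13, 17, 14, 28, 47]
  15 vs smaller child 13 at index 4, swap → [2, 13, 12, 27, 15, 17, 14, 28, 47]
extract-min → returns 2:
  remove root 2; move last element 47 to root → [47, 13, 12, 27, 15, 17, 14, 28]
  47 vs smaller child 12 at index 2, swap → [12, 13, 47, 27, 15, 17, 14, 28]
  47 vs smaller child 14 at index 6, swap → [12, 13, 14, 27, 15, 17, 47, 28]
insert 33:
  append 33 at index 8 → [12, 13, 14, 27, 15, 17, 47, 28, 33] (no swap needed)
insert 35:
  append 35 at index 9 → [12, 13, 14, 27, 15, 17, 47, 28, 33, 35] (no swap needed)

[12, 13, 14, 27, 15, 17, 47, 28, 33, 35]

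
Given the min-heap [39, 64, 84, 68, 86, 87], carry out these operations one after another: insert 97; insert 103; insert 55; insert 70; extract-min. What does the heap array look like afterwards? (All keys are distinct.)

[55, 64, 84, 68, 70, 87, 97, 103, 86]

insert 97:
  append 97 at index 6 → [39, 64, 84, 68, 86, 87, 97] (no swap needed)
insert 103:
  append 103 at index 7 → [39, 64, 84, 68, 86, 87, 97, 103] (no swap needed)
insert 55:
  append 55 at index 8 → [39, 64, 84, 68, 86, 87, 97, 103, 55]
  55 < parent 68 at index 3, swap → [39, 64, 84, 55, 86, 87, 97, 103, 68]
  55 < parent 64 at index 1, swap → [39, 55, 84, 64, 86, 87, 97, 103, 68]
insert 70:
  append 70 at index 9 → [39, 55, 84, 64, 86, 87, 97, 103, 68, 70]
  70 < parent 86 at index 4, swap → [39, 55, 84, 64, 70, 87, 97, 103, 68, 86]
extract-min → returns 39:
  remove root 39; move last element 86 to root → [86, 55, 84, 64, 70, 87, 97, 103, 68]
  86 vs smaller child 55 at index 1, swap → [55, 86, 84, 64, 70, 87, 97, 103, 68]
  86 vs smaller child 64 at index 3, swap → [55, 64, 84, 86, 70, 87, 97, 103, 68]
  86 vs smaller child 68 at index 8, swap → [55, 64, 84, 68, 70, 87, 97, 103, 86]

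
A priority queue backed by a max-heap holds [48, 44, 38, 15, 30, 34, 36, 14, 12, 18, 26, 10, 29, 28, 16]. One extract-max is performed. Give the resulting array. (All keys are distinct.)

[44, 30, 38, 15, 26, 34, 36, 14, 12, 18, 16, 10, 29, 28]

remove root 48; move last element 16 to root → [16, 44, 38, 15, 30, 34, 36, 14, 12, 18, 26, 10, 29, 28]
16 vs larger child 44 at index 1, swap → [44, 16, 38, 15, 30, 34, 36, 14, 12, 18, 26, 10, 29, 28]
16 vs larger child 30 at index 4, swap → [44, 30, 38, 15, 16, 34, 36, 14, 12, 18, 26, 10, 29, 28]
16 vs larger child 26 at index 10, swap → [44, 30, 38, 15, 26, 34, 36, 14, 12, 18, 16, 10, 29, 28]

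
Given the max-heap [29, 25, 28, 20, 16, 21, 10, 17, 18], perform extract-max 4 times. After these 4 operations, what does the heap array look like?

[20, 17, 18, 10, 16]

extract-max #1 returns 29:
  remove root 29; move last element 18 to root → [18, 25, 28, 20, 16, 21, 10, 17]
  18 vs larger child 28 at index 2, swap → [28, 25, 18, 20, 16, 21, 10, 17]
  18 vs larger child 21 at index 5, swap → [28, 25, 21, 20, 16, 18, 10, 17]
extract-max #2 returns 28:
  remove root 28; move last element 17 to root → [17, 25, 21, 20, 16, 18, 10]
  17 vs larger child 25 at index 1, swap → [25, 17, 21, 20, 16, 18, 10]
  17 vs larger child 20 at index 3, swap → [25, 20, 21, 17, 16, 18, 10]
extract-max #3 returns 25:
  remove root 25; move last element 10 to root → [10, 20, 21, 17, 16, 18]
  10 vs larger child 21 at index 2, swap → [21, 20, 10, 17, 16, 18]
  10 vs only child 18 at index 5, swap → [21, 20, 18, 17, 16, 10]
extract-max #4 returns 21:
  remove root 21; move last element 10 to root → [10, 20, 18, 17, 16]
  10 vs larger child 20 at index 1, swap → [20, 10, 18, 17, 16]
  10 vs larger child 17 at index 3, swap → [20, 17, 18, 10, 16]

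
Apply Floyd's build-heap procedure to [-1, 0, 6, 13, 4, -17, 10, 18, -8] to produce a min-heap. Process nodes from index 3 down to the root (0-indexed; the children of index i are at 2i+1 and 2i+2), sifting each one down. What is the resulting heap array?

[-17, -8, -1, 0, 4, 6, 10, 18, 13]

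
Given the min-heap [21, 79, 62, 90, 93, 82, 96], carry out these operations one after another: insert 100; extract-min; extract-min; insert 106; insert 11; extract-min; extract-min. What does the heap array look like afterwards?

[82, 90, 100, 96, 93, 106]

insert 100:
  append 100 at index 7 → [21, 79, 62, 90, 93, 82, 96, 100] (no swap needed)
extract-min → returns 21:
  remove root 21; move last element 100 to root → [100, 79, 62, 90, 93, 82, 96]
  100 vs smaller child 62 at index 2, swap → [62, 79, 100, 90, 93, 82, 96]
  100 vs smaller child 82 at index 5, swap → [62, 79, 82, 90, 93, 100, 96]
extract-min → returns 62:
  remove root 62; move last element 96 to root → [96, 79, 82, 90, 93, 100]
  96 vs smaller child 79 at index 1, swap → [79, 96, 82, 90, 93, 100]
  96 vs smaller child 90 at index 3, swap → [79, 90, 82, 96, 93, 100]
insert 106:
  append 106 at index 6 → [79, 90, 82, 96, 93, 100, 106] (no swap needed)
insert 11:
  append 11 at index 7 → [79, 90, 82, 96, 93, 100, 106, 11]
  11 < parent 96 at index 3, swap → [79, 90, 82, 11, 93, 100, 106, 96]
  11 < parent 90 at index 1, swap → [79, 11, 82, 90, 93, 100, 106, 96]
  11 < parent 79 at index 0, swap → [11, 79, 82, 90, 93, 100, 106, 96]
extract-min → returns 11:
  remove root 11; move last element 96 to root → [96, 79, 82, 90, 93, 100, 106]
  96 vs smaller child 79 at index 1, swap → [79, 96, 82, 90, 93, 100, 106]
  96 vs smaller child 90 at index 3, swap → [79, 90, 82, 96, 93, 100, 106]
extract-min → returns 79:
  remove root 79; move last element 106 to root → [106, 90, 82, 96, 93, 100]
  106 vs smaller child 82 at index 2, swap → [82, 90, 106, 96, 93, 100]
  106 vs only child 100 at index 5, swap → [82, 90, 100, 96, 93, 106]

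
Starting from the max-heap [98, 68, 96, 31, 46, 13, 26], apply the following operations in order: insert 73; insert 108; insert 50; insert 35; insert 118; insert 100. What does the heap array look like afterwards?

insert 73:
  append 73 at index 7 → [98, 68, 96, 31, 46, 13, 26, 73]
  73 > parent 31 at index 3, swap → [98, 68, 96, 73, 46, 13, 26, 31]
  73 > parent 68 at index 1, swap → [98, 73, 96, 68, 46, 13, 26, 31]
insert 108:
  append 108 at index 8 → [98, 73, 96, 68, 46, 13, 26, 31, 108]
  108 > parent 68 at index 3, swap → [98, 73, 96, 108, 46, 13, 26, 31, 68]
  108 > parent 73 at index 1, swap → [98, 108, 96, 73, 46, 13, 26, 31, 68]
  108 > parent 98 at index 0, swap → [108, 98, 96, 73, 46, 13, 26, 31, 68]
insert 50:
  append 50 at index 9 → [108, 98, 96, 73, 46, 13, 26, 31, 68, 50]
  50 > parent 46 at index 4, swap → [108, 98, 96, 73, 50, 13, 26, 31, 68, 46]
insert 35:
  append 35 at index 10 → [108, 98, 96, 73, 50, 13, 26, 31, 68, 46, 35] (no swap needed)
insert 118:
  append 118 at index 11 → [108, 98, 96, 73, 50, 13, 26, 31, 68, 46, 35, 118]
  118 > parent 13 at index 5, swap → [108, 98, 96, 73, 50, 118, 26, 31, 68, 46, 35, 13]
  118 > parent 96 at index 2, swap → [108, 98, 118, 73, 50, 96, 26, 31, 68, 46, 35, 13]
  118 > parent 108 at index 0, swap → [118, 98, 108, 73, 50, 96, 26, 31, 68, 46, 35, 13]
insert 100:
  append 100 at index 12 → [118, 98, 108, 73, 50, 96, 26, 31, 68, 46, 35, 13, 100]
  100 > parent 96 at index 5, swap → [118, 98, 108, 73, 50, 100, 26, 31, 68, 46, 35, 13, 96]

[118, 98, 108, 73, 50, 100, 26, 31, 68, 46, 35, 13, 96]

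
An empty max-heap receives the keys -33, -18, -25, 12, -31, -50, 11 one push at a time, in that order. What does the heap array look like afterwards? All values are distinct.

[12, -18, 11, -33, -31, -50, -25]

Insert -33:
  append -33 at index 0 → [-33] (no swap needed)
Insert -18:
  append -18 at index 1 → [-33, -18]
  -18 > parent -33 at index 0, swap → [-18, -33]
Insert -25:
  append -25 at index 2 → [-18, -33, -25] (no swap needed)
Insert 12:
  append 12 at index 3 → [-18, -33, -25, 12]
  12 > parent -33 at index 1, swap → [-18, 12, -25, -33]
  12 > parent -18 at index 0, swap → [12, -18, -25, -33]
Insert -31:
  append -31 at index 4 → [12, -18, -25, -33, -31] (no swap needed)
Insert -50:
  append -50 at index 5 → [12, -18, -25, -33, -31, -50] (no swap needed)
Insert 11:
  append 11 at index 6 → [12, -18, -25, -33, -31, -50, 11]
  11 > parent -25 at index 2, swap → [12, -18, 11, -33, -31, -50, -25]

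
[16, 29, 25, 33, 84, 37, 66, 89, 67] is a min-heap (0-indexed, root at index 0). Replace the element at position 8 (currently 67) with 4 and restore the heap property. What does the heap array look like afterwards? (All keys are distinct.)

set index 8 from 67 to 4 → [16, 29, 25, 33, 84, 37, 66, 89, 4]
4 < parent 33 at index 3, swap → [16, 29, 25, 4, 84, 37, 66, 89, 33]
4 < parent 29 at index 1, swap → [16, 4, 25, 29, 84, 37, 66, 89, 33]
4 < parent 16 at index 0, swap → [4, 16, 25, 29, 84, 37, 66, 89, 33]

[4, 16, 25, 29, 84, 37, 66, 89, 33]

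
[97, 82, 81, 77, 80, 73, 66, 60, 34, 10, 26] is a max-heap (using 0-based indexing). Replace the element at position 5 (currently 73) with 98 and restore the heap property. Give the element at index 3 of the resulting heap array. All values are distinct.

set index 5 from 73 to 98 → [97, 82, 81, 77, 80, 98, 66, 60, 34, 10, 26]
98 > parent 81 at index 2, swap → [97, 82, 98, 77, 80, 81, 66, 60, 34, 10, 26]
98 > parent 97 at index 0, swap → [98, 82, 97, 77, 80, 81, 66, 60, 34, 10, 26]
resulting array: [98, 82, 97, 77, 80, 81, 66, 60, 34, 10, 26]

77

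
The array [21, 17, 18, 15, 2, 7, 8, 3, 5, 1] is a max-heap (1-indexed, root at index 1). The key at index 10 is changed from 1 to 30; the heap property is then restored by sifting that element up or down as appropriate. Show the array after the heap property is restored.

[30, 21, 18, 15, 17, 7, 8, 3, 5, 2]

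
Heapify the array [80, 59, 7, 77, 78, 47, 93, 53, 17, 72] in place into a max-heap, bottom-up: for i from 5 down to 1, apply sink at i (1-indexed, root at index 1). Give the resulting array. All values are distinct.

[93, 78, 80, 77, 72, 47, 7, 53, 17, 59]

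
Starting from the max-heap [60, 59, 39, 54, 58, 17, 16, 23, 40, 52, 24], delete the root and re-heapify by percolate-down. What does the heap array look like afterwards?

remove root 60; move last element 24 to root → [24, 59, 39, 54, 58, 17, 16, 23, 40, 52]
24 vs larger child 59 at index 1, swap → [59, 24, 39, 54, 58, 17, 16, 23, 40, 52]
24 vs larger child 58 at index 4, swap → [59, 58, 39, 54, 24, 17, 16, 23, 40, 52]
24 vs only child 52 at index 9, swap → [59, 58, 39, 54, 52, 17, 16, 23, 40, 24]

[59, 58, 39, 54, 52, 17, 16, 23, 40, 24]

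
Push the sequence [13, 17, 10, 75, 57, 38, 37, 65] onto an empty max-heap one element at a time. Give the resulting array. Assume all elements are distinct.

Insert 13:
  append 13 at index 0 → [13] (no swap needed)
Insert 17:
  append 17 at index 1 → [13, 17]
  17 > parent 13 at index 0, swap → [17, 13]
Insert 10:
  append 10 at index 2 → [17, 13, 10] (no swap needed)
Insert 75:
  append 75 at index 3 → [17, 13, 10, 75]
  75 > parent 13 at index 1, swap → [17, 75, 10, 13]
  75 > parent 17 at index 0, swap → [75, 17, 10, 13]
Insert 57:
  append 57 at index 4 → [75, 17, 10, 13, 57]
  57 > parent 17 at index 1, swap → [75, 57, 10, 13, 17]
Insert 38:
  append 38 at index 5 → [75, 57, 10, 13, 17, 38]
  38 > parent 10 at index 2, swap → [75, 57, 38, 13, 17, 10]
Insert 37:
  append 37 at index 6 → [75, 57, 38, 13, 17, 10, 37] (no swap needed)
Insert 65:
  append 65 at index 7 → [75, 57, 38, 13, 17, 10, 37, 65]
  65 > parent 13 at index 3, swap → [75, 57, 38, 65, 17, 10, 37, 13]
  65 > parent 57 at index 1, swap → [75, 65, 38, 57, 17, 10, 37, 13]

[75, 65, 38, 57, 17, 10, 37, 13]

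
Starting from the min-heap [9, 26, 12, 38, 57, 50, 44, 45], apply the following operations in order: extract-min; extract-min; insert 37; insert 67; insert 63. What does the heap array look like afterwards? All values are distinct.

[26, 38, 37, 45, 57, 50, 44, 67, 63]

extract-min → returns 9:
  remove root 9; move last element 45 to root → [45, 26, 12, 38, 57, 50, 44]
  45 vs smaller child 12 at index 2, swap → [12, 26, 45, 38, 57, 50, 44]
  45 vs smaller child 44 at index 6, swap → [12, 26, 44, 38, 57, 50, 45]
extract-min → returns 12:
  remove root 12; move last element 45 to root → [45, 26, 44, 38, 57, 50]
  45 vs smaller child 26 at index 1, swap → [26, 45, 44, 38, 57, 50]
  45 vs smaller child 38 at index 3, swap → [26, 38, 44, 45, 57, 50]
insert 37:
  append 37 at index 6 → [26, 38, 44, 45, 57, 50, 37]
  37 < parent 44 at index 2, swap → [26, 38, 37, 45, 57, 50, 44]
insert 67:
  append 67 at index 7 → [26, 38, 37, 45, 57, 50, 44, 67] (no swap needed)
insert 63:
  append 63 at index 8 → [26, 38, 37, 45, 57, 50, 44, 67, 63] (no swap needed)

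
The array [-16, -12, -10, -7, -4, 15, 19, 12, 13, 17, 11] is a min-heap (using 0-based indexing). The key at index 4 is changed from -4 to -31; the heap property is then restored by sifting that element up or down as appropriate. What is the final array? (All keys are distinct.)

set index 4 from -4 to -31 → [-16, -12, -10, -7, -31, 15, 19, 12, 13, 17, 11]
-31 < parent -12 at index 1, swap → [-16, -31, -10, -7, -12, 15, 19, 12, 13, 17, 11]
-31 < parent -16 at index 0, swap → [-31, -16, -10, -7, -12, 15, 19, 12, 13, 17, 11]

[-31, -16, -10, -7, -12, 15, 19, 12, 13, 17, 11]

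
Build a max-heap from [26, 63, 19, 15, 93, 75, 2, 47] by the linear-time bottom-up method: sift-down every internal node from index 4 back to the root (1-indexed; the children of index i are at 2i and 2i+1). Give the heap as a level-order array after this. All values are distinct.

[93, 63, 75, 47, 26, 19, 2, 15]

sift down from index 4:
  15 vs only child 47 at index 8, swap → [26, 63, 19, 47, 93, 75, 2, 15]
sift down from index 3:
  19 vs larger child 75 at index 6, swap → [26, 63, 75, 47, 93, 19, 2, 15]
sift down from index 2:
  63 vs larger child 93 at index 5, swap → [26, 93, 75, 47, 63, 19, 2, 15]
sift down from index 1:
  26 vs larger child 93 at index 2, swap → [93, 26, 75, 47, 63, 19, 2, 15]
  26 vs larger child 63 at index 5, swap → [93, 63, 75, 47, 26, 19, 2, 15]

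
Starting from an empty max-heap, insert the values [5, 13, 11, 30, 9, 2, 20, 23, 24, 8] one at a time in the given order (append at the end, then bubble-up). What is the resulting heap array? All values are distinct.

Insert 5:
  append 5 at index 0 → [5] (no swap needed)
Insert 13:
  append 13 at index 1 → [5, 13]
  13 > parent 5 at index 0, swap → [13, 5]
Insert 11:
  append 11 at index 2 → [13, 5, 11] (no swap needed)
Insert 30:
  append 30 at index 3 → [13, 5, 11, 30]
  30 > parent 5 at index 1, swap → [13, 30, 11, 5]
  30 > parent 13 at index 0, swap → [30, 13, 11, 5]
Insert 9:
  append 9 at index 4 → [30, 13, 11, 5, 9] (no swap needed)
Insert 2:
  append 2 at index 5 → [30, 13, 11, 5, 9, 2] (no swap needed)
Insert 20:
  append 20 at index 6 → [30, 13, 11, 5, 9, 2, 20]
  20 > parent 11 at index 2, swap → [30, 13, 20, 5, 9, 2, 11]
Insert 23:
  append 23 at index 7 → [30, 13, 20, 5, 9, 2, 11, 23]
  23 > parent 5 at index 3, swap → [30, 13, 20, 23, 9, 2, 11, 5]
  23 > parent 13 at index 1, swap → [30, 23, 20, 13, 9, 2, 11, 5]
Insert 24:
  append 24 at index 8 → [30, 23, 20, 13, 9, 2, 11, 5, 24]
  24 > parent 13 at index 3, swap → [30, 23, 20, 24, 9, 2, 11, 5, 13]
  24 > parent 23 at index 1, swap → [30, 24, 20, 23, 9, 2, 11, 5, 13]
Insert 8:
  append 8 at index 9 → [30, 24, 20, 23, 9, 2, 11, 5, 13, 8] (no swap needed)

[30, 24, 20, 23, 9, 2, 11, 5, 13, 8]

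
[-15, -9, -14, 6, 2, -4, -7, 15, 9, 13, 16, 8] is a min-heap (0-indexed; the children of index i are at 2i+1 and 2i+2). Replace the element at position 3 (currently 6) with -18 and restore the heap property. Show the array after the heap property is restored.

[-18, -15, -14, -9, 2, -4, -7, 15, 9, 13, 16, 8]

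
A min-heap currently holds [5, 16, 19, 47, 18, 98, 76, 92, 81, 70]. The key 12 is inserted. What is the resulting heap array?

append 12 at index 10 → [5, 16, 19, 47, 18, 98, 76, 92, 81, 70, 12]
12 < parent 18 at index 4, swap → [5, 16, 19, 47, 12, 98, 76, 92, 81, 70, 18]
12 < parent 16 at index 1, swap → [5, 12, 19, 47, 16, 98, 76, 92, 81, 70, 18]

[5, 12, 19, 47, 16, 98, 76, 92, 81, 70, 18]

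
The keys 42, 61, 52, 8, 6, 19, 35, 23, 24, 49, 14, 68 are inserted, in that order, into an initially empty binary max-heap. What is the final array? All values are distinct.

[68, 49, 61, 24, 42, 52, 35, 8, 23, 6, 14, 19]

Insert 42:
  append 42 at index 0 → [42] (no swap needed)
Insert 61:
  append 61 at index 1 → [42, 61]
  61 > parent 42 at index 0, swap → [61, 42]
Insert 52:
  append 52 at index 2 → [61, 42, 52] (no swap needed)
Insert 8:
  append 8 at index 3 → [61, 42, 52, 8] (no swap needed)
Insert 6:
  append 6 at index 4 → [61, 42, 52, 8, 6] (no swap needed)
Insert 19:
  append 19 at index 5 → [61, 42, 52, 8, 6, 19] (no swap needed)
Insert 35:
  append 35 at index 6 → [61, 42, 52, 8, 6, 19, 35] (no swap needed)
Insert 23:
  append 23 at index 7 → [61, 42, 52, 8, 6, 19, 35, 23]
  23 > parent 8 at index 3, swap → [61, 42, 52, 23, 6, 19, 35, 8]
Insert 24:
  append 24 at index 8 → [61, 42, 52, 23, 6, 19, 35, 8, 24]
  24 > parent 23 at index 3, swap → [61, 42, 52, 24, 6, 19, 35, 8, 23]
Insert 49:
  append 49 at index 9 → [61, 42, 52, 24, 6, 19, 35, 8, 23, 49]
  49 > parent 6 at index 4, swap → [61, 42, 52, 24, 49, 19, 35, 8, 23, 6]
  49 > parent 42 at index 1, swap → [61, 49, 52, 24, 42, 19, 35, 8, 23, 6]
Insert 14:
  append 14 at index 10 → [61, 49, 52, 24, 42, 19, 35, 8, 23, 6, 14] (no swap needed)
Insert 68:
  append 68 at index 11 → [61, 49, 52, 24, 42, 19, 35, 8, 23, 6, 14, 68]
  68 > parent 19 at index 5, swap → [61, 49, 52, 24, 42, 68, 35, 8, 23, 6, 14, 19]
  68 > parent 52 at index 2, swap → [61, 49, 68, 24, 42, 52, 35, 8, 23, 6, 14, 19]
  68 > parent 61 at index 0, swap → [68, 49, 61, 24, 42, 52, 35, 8, 23, 6, 14, 19]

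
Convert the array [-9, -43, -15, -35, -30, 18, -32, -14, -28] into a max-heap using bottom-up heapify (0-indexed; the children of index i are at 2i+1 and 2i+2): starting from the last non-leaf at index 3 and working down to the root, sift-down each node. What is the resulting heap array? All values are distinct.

[18, -14, -9, -28, -30, -15, -32, -35, -43]

sift down from index 3:
  -35 vs larger child -14 at index 7, swap → [-9, -43, -15, -14, -30, 18, -32, -35, -28]
sift down from index 2:
  -15 vs larger child 18 at index 5, swap → [-9, -43, 18, -14, -30, -15, -32, -35, -28]
sift down from index 1:
  -43 vs larger child -14 at index 3, swap → [-9, -14, 18, -43, -30, -15, -32, -35, -28]
  -43 vs larger child -28 at index 8, swap → [-9, -14, 18, -28, -30, -15, -32, -35, -43]
sift down from index 0:
  -9 vs larger child 18 at index 2, swap → [18, -14, -9, -28, -30, -15, -32, -35, -43]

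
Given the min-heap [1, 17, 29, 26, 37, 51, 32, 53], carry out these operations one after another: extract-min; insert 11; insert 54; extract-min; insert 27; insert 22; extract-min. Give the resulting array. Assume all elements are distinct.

[22, 26, 29, 27, 37, 51, 32, 54, 53]

extract-min → returns 1:
  remove root 1; move last element 53 to root → [53, 17, 29, 26, 37, 51, 32]
  53 vs smaller child 17 at index 1, swap → [17, 53, 29, 26, 37, 51, 32]
  53 vs smaller child 26 at index 3, swap → [17, 26, 29, 53, 37, 51, 32]
insert 11:
  append 11 at index 7 → [17, 26, 29, 53, 37, 51, 32, 11]
  11 < parent 53 at index 3, swap → [17, 26, 29, 11, 37, 51, 32, 53]
  11 < parent 26 at index 1, swap → [17, 11, 29, 26, 37, 51, 32, 53]
  11 < parent 17 at index 0, swap → [11, 17, 29, 26, 37, 51, 32, 53]
insert 54:
  append 54 at index 8 → [11, 17, 29, 26, 37, 51, 32, 53, 54] (no swap needed)
extract-min → returns 11:
  remove root 11; move last element 54 to root → [54, 17, 29, 26, 37, 51, 32, 53]
  54 vs smaller child 17 at index 1, swap → [17, 54, 29, 26, 37, 51, 32, 53]
  54 vs smaller child 26 at index 3, swap → [17, 26, 29, 54, 37, 51, 32, 53]
  54 vs only child 53 at index 7, swap → [17, 26, 29, 53, 37, 51, 32, 54]
insert 27:
  append 27 at index 8 → [17, 26, 29, 53, 37, 51, 32, 54, 27]
  27 < parent 53 at index 3, swap → [17, 26, 29, 27, 37, 51, 32, 54, 53]
insert 22:
  append 22 at index 9 → [17, 26, 29, 27, 37, 51, 32, 54, 53, 22]
  22 < parent 37 at index 4, swap → [17, 26, 29, 27, 22, 51, 32, 54, 53, 37]
  22 < parent 26 at index 1, swap → [17, 22, 29, 27, 26, 51, 32, 54, 53, 37]
extract-min → returns 17:
  remove root 17; move last element 37 to root → [37, 22, 29, 27, 26, 51, 32, 54, 53]
  37 vs smaller child 22 at index 1, swap → [22, 37, 29, 27, 26, 51, 32, 54, 53]
  37 vs smaller child 26 at index 4, swap → [22, 26, 29, 27, 37, 51, 32, 54, 53]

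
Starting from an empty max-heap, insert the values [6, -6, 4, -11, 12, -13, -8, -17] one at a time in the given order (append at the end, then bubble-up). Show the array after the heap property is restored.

Insert 6:
  append 6 at index 0 → [6] (no swap needed)
Insert -6:
  append -6 at index 1 → [6, -6] (no swap needed)
Insert 4:
  append 4 at index 2 → [6, -6, 4] (no swap needed)
Insert -11:
  append -11 at index 3 → [6, -6, 4, -11] (no swap needed)
Insert 12:
  append 12 at index 4 → [6, -6, 4, -11, 12]
  12 > parent -6 at index 1, swap → [6, 12, 4, -11, -6]
  12 > parent 6 at index 0, swap → [12, 6, 4, -11, -6]
Insert -13:
  append -13 at index 5 → [12, 6, 4, -11, -6, -13] (no swap needed)
Insert -8:
  append -8 at index 6 → [12, 6, 4, -11, -6, -13, -8] (no swap needed)
Insert -17:
  append -17 at index 7 → [12, 6, 4, -11, -6, -13, -8, -17] (no swap needed)

[12, 6, 4, -11, -6, -13, -8, -17]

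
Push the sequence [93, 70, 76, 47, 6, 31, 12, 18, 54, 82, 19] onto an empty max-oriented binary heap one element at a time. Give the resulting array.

Insert 93:
  append 93 at index 0 → [93] (no swap needed)
Insert 70:
  append 70 at index 1 → [93, 70] (no swap needed)
Insert 76:
  append 76 at index 2 → [93, 70, 76] (no swap needed)
Insert 47:
  append 47 at index 3 → [93, 70, 76, 47] (no swap needed)
Insert 6:
  append 6 at index 4 → [93, 70, 76, 47, 6] (no swap needed)
Insert 31:
  append 31 at index 5 → [93, 70, 76, 47, 6, 31] (no swap needed)
Insert 12:
  append 12 at index 6 → [93, 70, 76, 47, 6, 31, 12] (no swap needed)
Insert 18:
  append 18 at index 7 → [93, 70, 76, 47, 6, 31, 12, 18] (no swap needed)
Insert 54:
  append 54 at index 8 → [93, 70, 76, 47, 6, 31, 12, 18, 54]
  54 > parent 47 at index 3, swap → [93, 70, 76, 54, 6, 31, 12, 18, 47]
Insert 82:
  append 82 at index 9 → [93, 70, 76, 54, 6, 31, 12, 18, 47, 82]
  82 > parent 6 at index 4, swap → [93, 70, 76, 54, 82, 31, 12, 18, 47, 6]
  82 > parent 70 at index 1, swap → [93, 82, 76, 54, 70, 31, 12, 18, 47, 6]
Insert 19:
  append 19 at index 10 → [93, 82, 76, 54, 70, 31, 12, 18, 47, 6, 19] (no swap needed)

[93, 82, 76, 54, 70, 31, 12, 18, 47, 6, 19]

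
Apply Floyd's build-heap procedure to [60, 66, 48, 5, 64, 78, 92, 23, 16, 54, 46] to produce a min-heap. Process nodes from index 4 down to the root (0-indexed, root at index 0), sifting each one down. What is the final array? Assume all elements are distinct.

[5, 16, 48, 23, 46, 78, 92, 60, 66, 54, 64]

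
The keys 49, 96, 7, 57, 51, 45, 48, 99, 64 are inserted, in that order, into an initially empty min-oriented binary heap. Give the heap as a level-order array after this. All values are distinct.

Insert 49:
  append 49 at index 0 → [49] (no swap needed)
Insert 96:
  append 96 at index 1 → [49, 96] (no swap needed)
Insert 7:
  append 7 at index 2 → [49, 96, 7]
  7 < parent 49 at index 0, swap → [7, 96, 49]
Insert 57:
  append 57 at index 3 → [7, 96, 49, 57]
  57 < parent 96 at index 1, swap → [7, 57, 49, 96]
Insert 51:
  append 51 at index 4 → [7, 57, 49, 96, 51]
  51 < parent 57 at index 1, swap → [7, 51, 49, 96, 57]
Insert 45:
  append 45 at index 5 → [7, 51, 49, 96, 57, 45]
  45 < parent 49 at index 2, swap → [7, 51, 45, 96, 57, 49]
Insert 48:
  append 48 at index 6 → [7, 51, 45, 96, 57, 49, 48] (no swap needed)
Insert 99:
  append 99 at index 7 → [7, 51, 45, 96, 57, 49, 48, 99] (no swap needed)
Insert 64:
  append 64 at index 8 → [7, 51, 45, 96, 57, 49, 48, 99, 64]
  64 < parent 96 at index 3, swap → [7, 51, 45, 64, 57, 49, 48, 99, 96]

[7, 51, 45, 64, 57, 49, 48, 99, 96]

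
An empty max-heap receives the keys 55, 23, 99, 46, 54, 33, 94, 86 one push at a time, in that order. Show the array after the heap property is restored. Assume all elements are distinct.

Insert 55:
  append 55 at index 0 → [55] (no swap needed)
Insert 23:
  append 23 at index 1 → [55, 23] (no swap needed)
Insert 99:
  append 99 at index 2 → [55, 23, 99]
  99 > parent 55 at index 0, swap → [99, 23, 55]
Insert 46:
  append 46 at index 3 → [99, 23, 55, 46]
  46 > parent 23 at index 1, swap → [99, 46, 55, 23]
Insert 54:
  append 54 at index 4 → [99, 46, 55, 23, 54]
  54 > parent 46 at index 1, swap → [99, 54, 55, 23, 46]
Insert 33:
  append 33 at index 5 → [99, 54, 55, 23, 46, 33] (no swap needed)
Insert 94:
  append 94 at index 6 → [99, 54, 55, 23, 46, 33, 94]
  94 > parent 55 at index 2, swap → [99, 54, 94, 23, 46, 33, 55]
Insert 86:
  append 86 at index 7 → [99, 54, 94, 23, 46, 33, 55, 86]
  86 > parent 23 at index 3, swap → [99, 54, 94, 86, 46, 33, 55, 23]
  86 > parent 54 at index 1, swap → [99, 86, 94, 54, 46, 33, 55, 23]

[99, 86, 94, 54, 46, 33, 55, 23]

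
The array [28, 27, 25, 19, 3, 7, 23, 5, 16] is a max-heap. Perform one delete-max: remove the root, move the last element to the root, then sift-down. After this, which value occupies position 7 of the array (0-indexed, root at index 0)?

remove root 28; move last element 16 to root → [16, 27, 25, 19, 3, 7, 23, 5]
16 vs larger child 27 at index 1, swap → [27, 16, 25, 19, 3, 7, 23, 5]
16 vs larger child 19 at index 3, swap → [27, 19, 25, 16, 3, 7, 23, 5]
resulting array: [27, 19, 25, 16, 3, 7, 23, 5]

5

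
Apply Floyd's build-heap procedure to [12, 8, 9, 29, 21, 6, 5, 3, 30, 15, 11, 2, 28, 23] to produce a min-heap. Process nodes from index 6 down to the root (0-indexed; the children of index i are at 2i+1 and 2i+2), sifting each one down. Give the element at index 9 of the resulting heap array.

sift down from index 6: already satisfies heap property
sift down from index 5:
  6 vs smaller child 2 at index 11, swap → [12, 8, 9, 29, 21, 2, 5, 3, 30, 15, 11, 6, 28, 23]
sift down from index 4:
  21 vs smaller child 11 at index 10, swap → [12, 8, 9, 29, 11, 2, 5, 3, 30, 15, 21, 6, 28, 23]
sift down from index 3:
  29 vs smaller child 3 at index 7, swap → [12, 8, 9, 3, 11, 2, 5, 29, 30, 15, 21, 6, 28, 23]
sift down from index 2:
  9 vs smaller child 2 at index 5, swap → [12, 8, 2, 3, 11, 9, 5, 29, 30, 15, 21, 6, 28, 23]
  9 vs smaller child 6 at index 11, swap → [12, 8, 2, 3, 11, 6, 5, 29, 30, 15, 21, 9, 28, 23]
sift down from index 1:
  8 vs smaller child 3 at index 3, swap → [12, 3, 2, 8, 11, 6, 5, 29, 30, 15, 21, 9, 28, 23]
sift down from index 0:
  12 vs smaller child 2 at index 2, swap → [2, 3, 12, 8, 11, 6, 5, 29, 30, 15, 21, 9, 28, 23]
  12 vs smaller child 5 at index 6, swap → [2, 3, 5, 8, 11, 6, 12, 29, 30, 15, 21, 9, 28, 23]
resulting array: [2, 3, 5, 8, 11, 6, 12, 29, 30, 15, 21, 9, 28, 23]

15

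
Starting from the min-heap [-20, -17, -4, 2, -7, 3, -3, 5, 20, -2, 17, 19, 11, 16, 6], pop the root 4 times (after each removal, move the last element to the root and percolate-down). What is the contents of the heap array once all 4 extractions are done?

extract-min #1 returns -20:
  remove root -20; move last element 6 to root → [6, -17, -4, 2, -7, 3, -3, 5, 20, -2, 17, 19, 11, 16]
  6 vs smaller child -17 at index 1, swap → [-17, 6, -4, 2, -7, 3, -3, 5, 20, -2, 17, 19, 11, 16]
  6 vs smaller child -7 at index 4, swap → [-17, -7, -4, 2, 6, 3, -3, 5, 20, -2, 17, 19, 11, 16]
  6 vs smaller child -2 at index 9, swap → [-17, -7, -4, 2, -2, 3, -3, 5, 20, 6, 17, 19, 11, 16]
extract-min #2 returns -17:
  remove root -17; move last element 16 to root → [16, -7, -4, 2, -2, 3, -3, 5, 20, 6, 17, 19, 11]
  16 vs smaller child -7 at index 1, swap → [-7, 16, -4, 2, -2, 3, -3, 5, 20, 6, 17, 19, 11]
  16 vs smaller child -2 at index 4, swap → [-7, -2, -4, 2, 16, 3, -3, 5, 20, 6, 17, 19, 11]
  16 vs smaller child 6 at index 9, swap → [-7, -2, -4, 2, 6, 3, -3, 5, 20, 16, 17, 19, 11]
extract-min #3 returns -7:
  remove root -7; move last element 11 to root → [11, -2, -4, 2, 6, 3, -3, 5, 20, 16, 17, 19]
  11 vs smaller child -4 at index 2, swap → [-4, -2, 11, 2, 6, 3, -3, 5, 20, 16, 17, 19]
  11 vs smaller child -3 at index 6, swap → [-4, -2, -3, 2, 6, 3, 11, 5, 20, 16, 17, 19]
extract-min #4 returns -4:
  remove root -4; move last element 19 to root → [19, -2, -3, 2, 6, 3, 11, 5, 20, 16, 17]
  19 vs smaller child -3 at index 2, swap → [-3, -2, 19, 2, 6, 3, 11, 5, 20, 16, 17]
  19 vs smaller child 3 at index 5, swap → [-3, -2, 3, 2, 6, 19, 11, 5, 20, 16, 17]

[-3, -2, 3, 2, 6, 19, 11, 5, 20, 16, 17]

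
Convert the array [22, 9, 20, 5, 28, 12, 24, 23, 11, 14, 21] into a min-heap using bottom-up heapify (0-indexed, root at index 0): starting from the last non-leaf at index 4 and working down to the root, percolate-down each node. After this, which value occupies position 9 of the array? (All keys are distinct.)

28

sift down from index 4:
  28 vs smaller child 14 at index 9, swap → [22, 9, 20, 5, 14, 12, 24, 23, 11, 28, 21]
sift down from index 3: already satisfies heap property
sift down from index 2:
  20 vs smaller child 12 at index 5, swap → [22, 9, 12, 5, 14, 20, 24, 23, 11, 28, 21]
sift down from index 1:
  9 vs smaller child 5 at index 3, swap → [22, 5, 12, 9, 14, 20, 24, 23, 11, 28, 21]
sift down from index 0:
  22 vs smaller child 5 at index 1, swap → [5, 22, 12, 9, 14, 20, 24, 23, 11, 28, 21]
  22 vs smaller child 9 at index 3, swap → [5, 9, 12, 22, 14, 20, 24, 23, 11, 28, 21]
  22 vs smaller child 11 at index 8, swap → [5, 9, 12, 11, 14, 20, 24, 23, 22, 28, 21]
resulting array: [5, 9, 12, 11, 14, 20, 24, 23, 22, 28, 21]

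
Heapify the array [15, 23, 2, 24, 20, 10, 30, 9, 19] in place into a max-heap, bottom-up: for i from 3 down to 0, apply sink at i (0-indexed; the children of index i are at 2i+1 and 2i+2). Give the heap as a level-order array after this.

sift down from index 3: already satisfies heap property
sift down from index 2:
  2 vs larger child 30 at index 6, swap → [15, 23, 30, 24, 20, 10, 2, 9, 19]
sift down from index 1:
  23 vs larger child 24 at index 3, swap → [15, 24, 30, 23, 20, 10, 2, 9, 19]
sift down from index 0:
  15 vs larger child 30 at index 2, swap → [30, 24, 15, 23, 20, 10, 2, 9, 19]

[30, 24, 15, 23, 20, 10, 2, 9, 19]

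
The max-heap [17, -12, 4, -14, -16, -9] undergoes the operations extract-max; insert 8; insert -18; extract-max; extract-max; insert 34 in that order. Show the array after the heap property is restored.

[34, -12, -9, -14, -16, -18]

extract-max → returns 17:
  remove root 17; move last element -9 to root → [-9, -12, 4, -14, -16]
  -9 vs larger child 4 at index 2, swap → [4, -12, -9, -14, -16]
insert 8:
  append 8 at index 5 → [4, -12, -9, -14, -16, 8]
  8 > parent -9 at index 2, swap → [4, -12, 8, -14, -16, -9]
  8 > parent 4 at index 0, swap → [8, -12, 4, -14, -16, -9]
insert -18:
  append -18 at index 6 → [8, -12, 4, -14, -16, -9, -18] (no swap needed)
extract-max → returns 8:
  remove root 8; move last element -18 to root → [-18, -12, 4, -14, -16, -9]
  -18 vs larger child 4 at index 2, swap → [4, -12, -18, -14, -16, -9]
  -18 vs only child -9 at index 5, swap → [4, -12, -9, -14, -16, -18]
extract-max → returns 4:
  remove root 4; move last element -18 to root → [-18, -12, -9, -14, -16]
  -18 vs larger child -9 at index 2, swap → [-9, -12, -18, -14, -16]
insert 34:
  append 34 at index 5 → [-9, -12, -18, -14, -16, 34]
  34 > parent -18 at index 2, swap → [-9, -12, 34, -14, -16, -18]
  34 > parent -9 at index 0, swap → [34, -12, -9, -14, -16, -18]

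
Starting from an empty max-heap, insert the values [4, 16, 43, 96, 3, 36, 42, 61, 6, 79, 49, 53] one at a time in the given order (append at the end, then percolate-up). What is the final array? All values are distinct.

[96, 79, 53, 43, 61, 42, 36, 4, 6, 3, 49, 16]

Insert 4:
  append 4 at index 0 → [4] (no swap needed)
Insert 16:
  append 16 at index 1 → [4, 16]
  16 > parent 4 at index 0, swap → [16, 4]
Insert 43:
  append 43 at index 2 → [16, 4, 43]
  43 > parent 16 at index 0, swap → [43, 4, 16]
Insert 96:
  append 96 at index 3 → [43, 4, 16, 96]
  96 > parent 4 at index 1, swap → [43, 96, 16, 4]
  96 > parent 43 at index 0, swap → [96, 43, 16, 4]
Insert 3:
  append 3 at index 4 → [96, 43, 16, 4, 3] (no swap needed)
Insert 36:
  append 36 at index 5 → [96, 43, 16, 4, 3, 36]
  36 > parent 16 at index 2, swap → [96, 43, 36, 4, 3, 16]
Insert 42:
  append 42 at index 6 → [96, 43, 36, 4, 3, 16, 42]
  42 > parent 36 at index 2, swap → [96, 43, 42, 4, 3, 16, 36]
Insert 61:
  append 61 at index 7 → [96, 43, 42, 4, 3, 16, 36, 61]
  61 > parent 4 at index 3, swap → [96, 43, 42, 61, 3, 16, 36, 4]
  61 > parent 43 at index 1, swap → [96, 61, 42, 43, 3, 16, 36, 4]
Insert 6:
  append 6 at index 8 → [96, 61, 42, 43, 3, 16, 36, 4, 6] (no swap needed)
Insert 79:
  append 79 at index 9 → [96, 61, 42, 43, 3, 16, 36, 4, 6, 79]
  79 > parent 3 at index 4, swap → [96, 61, 42, 43, 79, 16, 36, 4, 6, 3]
  79 > parent 61 at index 1, swap → [96, 79, 42, 43, 61, 16, 36, 4, 6, 3]
Insert 49:
  append 49 at index 10 → [96, 79, 42, 43, 61, 16, 36, 4, 6, 3, 49] (no swap needed)
Insert 53:
  append 53 at index 11 → [96, 79, 42, 43, 61, 16, 36, 4, 6, 3, 49, 53]
  53 > parent 16 at index 5, swap → [96, 79, 42, 43, 61, 53, 36, 4, 6, 3, 49, 16]
  53 > parent 42 at index 2, swap → [96, 79, 53, 43, 61, 42, 36, 4, 6, 3, 49, 16]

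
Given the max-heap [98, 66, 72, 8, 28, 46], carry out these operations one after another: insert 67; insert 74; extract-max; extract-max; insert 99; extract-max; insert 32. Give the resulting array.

insert 67:
  append 67 at index 6 → [98, 66, 72, 8, 28, 46, 67] (no swap needed)
insert 74:
  append 74 at index 7 → [98, 66, 72, 8, 28, 46, 67, 74]
  74 > parent 8 at index 3, swap → [98, 66, 72, 74, 28, 46, 67, 8]
  74 > parent 66 at index 1, swap → [98, 74, 72, 66, 28, 46, 67, 8]
extract-max → returns 98:
  remove root 98; move last element 8 to root → [8, 74, 72, 66, 28, 46, 67]
  8 vs larger child 74 at index 1, swap → [74, 8, 72, 66, 28, 46, 67]
  8 vs larger child 66 at index 3, swap → [74, 66, 72, 8, 28, 46, 67]
extract-max → returns 74:
  remove root 74; move last element 67 to root → [67, 66, 72, 8, 28, 46]
  67 vs larger child 72 at index 2, swap → [72, 66, 67, 8, 28, 46]
insert 99:
  append 99 at index 6 → [72, 66, 67, 8, 28, 46, 99]
  99 > parent 67 at index 2, swap → [72, 66, 99, 8, 28, 46, 67]
  99 > parent 72 at index 0, swap → [99, 66, 72, 8, 28, 46, 67]
extract-max → returns 99:
  remove root 99; move last element 67 to root → [67, 66, 72, 8, 28, 46]
  67 vs larger child 72 at index 2, swap → [72, 66, 67, 8, 28, 46]
insert 32:
  append 32 at index 6 → [72, 66, 67, 8, 28, 46, 32] (no swap needed)

[72, 66, 67, 8, 28, 46, 32]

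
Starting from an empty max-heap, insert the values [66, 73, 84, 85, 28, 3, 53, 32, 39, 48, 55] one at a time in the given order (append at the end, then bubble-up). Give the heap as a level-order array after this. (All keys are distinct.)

Insert 66:
  append 66 at index 0 → [66] (no swap needed)
Insert 73:
  append 73 at index 1 → [66, 73]
  73 > parent 66 at index 0, swap → [73, 66]
Insert 84:
  append 84 at index 2 → [73, 66, 84]
  84 > parent 73 at index 0, swap → [84, 66, 73]
Insert 85:
  append 85 at index 3 → [84, 66, 73, 85]
  85 > parent 66 at index 1, swap → [84, 85, 73, 66]
  85 > parent 84 at index 0, swap → [85, 84, 73, 66]
Insert 28:
  append 28 at index 4 → [85, 84, 73, 66, 28] (no swap needed)
Insert 3:
  append 3 at index 5 → [85, 84, 73, 66, 28, 3] (no swap needed)
Insert 53:
  append 53 at index 6 → [85, 84, 73, 66, 28, 3, 53] (no swap needed)
Insert 32:
  append 32 at index 7 → [85, 84, 73, 66, 28, 3, 53, 32] (no swap needed)
Insert 39:
  append 39 at index 8 → [85, 84, 73, 66, 28, 3, 53, 32, 39] (no swap needed)
Insert 48:
  append 48 at index 9 → [85, 84, 73, 66, 28, 3, 53, 32, 39, 48]
  48 > parent 28 at index 4, swap → [85, 84, 73, 66, 48, 3, 53, 32, 39, 28]
Insert 55:
  append 55 at index 10 → [85, 84, 73, 66, 48, 3, 53, 32, 39, 28, 55]
  55 > parent 48 at index 4, swap → [85, 84, 73, 66, 55, 3, 53, 32, 39, 28, 48]

[85, 84, 73, 66, 55, 3, 53, 32, 39, 28, 48]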